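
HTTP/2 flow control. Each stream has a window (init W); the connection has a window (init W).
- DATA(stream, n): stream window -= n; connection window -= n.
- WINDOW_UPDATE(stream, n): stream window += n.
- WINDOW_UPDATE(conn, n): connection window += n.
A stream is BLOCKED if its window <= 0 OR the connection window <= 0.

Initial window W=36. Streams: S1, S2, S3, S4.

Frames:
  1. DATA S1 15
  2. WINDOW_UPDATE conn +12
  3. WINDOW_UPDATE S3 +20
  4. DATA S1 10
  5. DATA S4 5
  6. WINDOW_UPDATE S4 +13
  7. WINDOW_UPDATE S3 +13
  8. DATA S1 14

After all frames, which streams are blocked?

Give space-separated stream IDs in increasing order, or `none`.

Op 1: conn=21 S1=21 S2=36 S3=36 S4=36 blocked=[]
Op 2: conn=33 S1=21 S2=36 S3=36 S4=36 blocked=[]
Op 3: conn=33 S1=21 S2=36 S3=56 S4=36 blocked=[]
Op 4: conn=23 S1=11 S2=36 S3=56 S4=36 blocked=[]
Op 5: conn=18 S1=11 S2=36 S3=56 S4=31 blocked=[]
Op 6: conn=18 S1=11 S2=36 S3=56 S4=44 blocked=[]
Op 7: conn=18 S1=11 S2=36 S3=69 S4=44 blocked=[]
Op 8: conn=4 S1=-3 S2=36 S3=69 S4=44 blocked=[1]

Answer: S1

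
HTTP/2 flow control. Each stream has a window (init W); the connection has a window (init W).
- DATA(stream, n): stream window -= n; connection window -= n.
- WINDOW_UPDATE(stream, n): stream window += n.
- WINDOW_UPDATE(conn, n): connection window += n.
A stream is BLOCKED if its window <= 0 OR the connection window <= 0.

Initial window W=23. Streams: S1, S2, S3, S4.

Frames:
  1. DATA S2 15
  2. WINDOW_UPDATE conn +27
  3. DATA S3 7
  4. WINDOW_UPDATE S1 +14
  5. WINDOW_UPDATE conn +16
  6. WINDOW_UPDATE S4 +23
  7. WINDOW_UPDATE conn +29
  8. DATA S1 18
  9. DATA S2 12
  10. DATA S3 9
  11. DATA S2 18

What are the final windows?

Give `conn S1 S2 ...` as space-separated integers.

Op 1: conn=8 S1=23 S2=8 S3=23 S4=23 blocked=[]
Op 2: conn=35 S1=23 S2=8 S3=23 S4=23 blocked=[]
Op 3: conn=28 S1=23 S2=8 S3=16 S4=23 blocked=[]
Op 4: conn=28 S1=37 S2=8 S3=16 S4=23 blocked=[]
Op 5: conn=44 S1=37 S2=8 S3=16 S4=23 blocked=[]
Op 6: conn=44 S1=37 S2=8 S3=16 S4=46 blocked=[]
Op 7: conn=73 S1=37 S2=8 S3=16 S4=46 blocked=[]
Op 8: conn=55 S1=19 S2=8 S3=16 S4=46 blocked=[]
Op 9: conn=43 S1=19 S2=-4 S3=16 S4=46 blocked=[2]
Op 10: conn=34 S1=19 S2=-4 S3=7 S4=46 blocked=[2]
Op 11: conn=16 S1=19 S2=-22 S3=7 S4=46 blocked=[2]

Answer: 16 19 -22 7 46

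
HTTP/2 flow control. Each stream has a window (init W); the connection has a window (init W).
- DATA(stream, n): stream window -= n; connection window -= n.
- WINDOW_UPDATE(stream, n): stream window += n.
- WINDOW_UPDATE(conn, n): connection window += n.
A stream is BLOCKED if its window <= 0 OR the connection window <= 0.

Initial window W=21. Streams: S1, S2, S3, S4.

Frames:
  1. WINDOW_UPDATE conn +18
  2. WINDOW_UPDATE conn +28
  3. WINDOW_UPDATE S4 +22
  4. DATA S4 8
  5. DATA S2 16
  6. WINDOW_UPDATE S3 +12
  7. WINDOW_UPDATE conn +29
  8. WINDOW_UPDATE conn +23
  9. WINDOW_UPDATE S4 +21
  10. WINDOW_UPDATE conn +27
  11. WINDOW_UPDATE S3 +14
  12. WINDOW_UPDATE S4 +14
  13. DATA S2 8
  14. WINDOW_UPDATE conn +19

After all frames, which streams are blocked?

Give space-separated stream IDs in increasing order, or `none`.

Answer: S2

Derivation:
Op 1: conn=39 S1=21 S2=21 S3=21 S4=21 blocked=[]
Op 2: conn=67 S1=21 S2=21 S3=21 S4=21 blocked=[]
Op 3: conn=67 S1=21 S2=21 S3=21 S4=43 blocked=[]
Op 4: conn=59 S1=21 S2=21 S3=21 S4=35 blocked=[]
Op 5: conn=43 S1=21 S2=5 S3=21 S4=35 blocked=[]
Op 6: conn=43 S1=21 S2=5 S3=33 S4=35 blocked=[]
Op 7: conn=72 S1=21 S2=5 S3=33 S4=35 blocked=[]
Op 8: conn=95 S1=21 S2=5 S3=33 S4=35 blocked=[]
Op 9: conn=95 S1=21 S2=5 S3=33 S4=56 blocked=[]
Op 10: conn=122 S1=21 S2=5 S3=33 S4=56 blocked=[]
Op 11: conn=122 S1=21 S2=5 S3=47 S4=56 blocked=[]
Op 12: conn=122 S1=21 S2=5 S3=47 S4=70 blocked=[]
Op 13: conn=114 S1=21 S2=-3 S3=47 S4=70 blocked=[2]
Op 14: conn=133 S1=21 S2=-3 S3=47 S4=70 blocked=[2]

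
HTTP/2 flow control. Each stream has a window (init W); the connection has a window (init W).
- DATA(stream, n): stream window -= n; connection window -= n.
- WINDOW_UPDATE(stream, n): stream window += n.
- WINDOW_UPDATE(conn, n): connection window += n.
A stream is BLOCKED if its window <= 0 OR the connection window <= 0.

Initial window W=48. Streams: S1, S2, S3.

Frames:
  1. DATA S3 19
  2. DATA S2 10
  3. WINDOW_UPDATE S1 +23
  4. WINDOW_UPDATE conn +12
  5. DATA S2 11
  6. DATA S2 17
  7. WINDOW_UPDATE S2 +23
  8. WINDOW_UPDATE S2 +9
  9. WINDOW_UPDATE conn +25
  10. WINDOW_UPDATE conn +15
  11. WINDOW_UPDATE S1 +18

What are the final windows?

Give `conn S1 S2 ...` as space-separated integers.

Op 1: conn=29 S1=48 S2=48 S3=29 blocked=[]
Op 2: conn=19 S1=48 S2=38 S3=29 blocked=[]
Op 3: conn=19 S1=71 S2=38 S3=29 blocked=[]
Op 4: conn=31 S1=71 S2=38 S3=29 blocked=[]
Op 5: conn=20 S1=71 S2=27 S3=29 blocked=[]
Op 6: conn=3 S1=71 S2=10 S3=29 blocked=[]
Op 7: conn=3 S1=71 S2=33 S3=29 blocked=[]
Op 8: conn=3 S1=71 S2=42 S3=29 blocked=[]
Op 9: conn=28 S1=71 S2=42 S3=29 blocked=[]
Op 10: conn=43 S1=71 S2=42 S3=29 blocked=[]
Op 11: conn=43 S1=89 S2=42 S3=29 blocked=[]

Answer: 43 89 42 29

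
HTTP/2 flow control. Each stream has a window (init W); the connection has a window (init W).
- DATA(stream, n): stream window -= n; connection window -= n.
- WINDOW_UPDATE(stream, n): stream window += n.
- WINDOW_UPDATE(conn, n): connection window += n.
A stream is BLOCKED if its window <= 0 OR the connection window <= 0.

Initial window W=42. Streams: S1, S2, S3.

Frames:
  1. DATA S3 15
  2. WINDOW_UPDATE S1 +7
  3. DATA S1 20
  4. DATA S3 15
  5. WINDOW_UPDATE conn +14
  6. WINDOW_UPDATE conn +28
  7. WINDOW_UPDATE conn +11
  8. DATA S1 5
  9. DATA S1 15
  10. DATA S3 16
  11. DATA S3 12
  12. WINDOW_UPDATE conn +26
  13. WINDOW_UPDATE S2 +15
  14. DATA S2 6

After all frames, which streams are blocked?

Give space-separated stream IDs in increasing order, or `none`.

Op 1: conn=27 S1=42 S2=42 S3=27 blocked=[]
Op 2: conn=27 S1=49 S2=42 S3=27 blocked=[]
Op 3: conn=7 S1=29 S2=42 S3=27 blocked=[]
Op 4: conn=-8 S1=29 S2=42 S3=12 blocked=[1, 2, 3]
Op 5: conn=6 S1=29 S2=42 S3=12 blocked=[]
Op 6: conn=34 S1=29 S2=42 S3=12 blocked=[]
Op 7: conn=45 S1=29 S2=42 S3=12 blocked=[]
Op 8: conn=40 S1=24 S2=42 S3=12 blocked=[]
Op 9: conn=25 S1=9 S2=42 S3=12 blocked=[]
Op 10: conn=9 S1=9 S2=42 S3=-4 blocked=[3]
Op 11: conn=-3 S1=9 S2=42 S3=-16 blocked=[1, 2, 3]
Op 12: conn=23 S1=9 S2=42 S3=-16 blocked=[3]
Op 13: conn=23 S1=9 S2=57 S3=-16 blocked=[3]
Op 14: conn=17 S1=9 S2=51 S3=-16 blocked=[3]

Answer: S3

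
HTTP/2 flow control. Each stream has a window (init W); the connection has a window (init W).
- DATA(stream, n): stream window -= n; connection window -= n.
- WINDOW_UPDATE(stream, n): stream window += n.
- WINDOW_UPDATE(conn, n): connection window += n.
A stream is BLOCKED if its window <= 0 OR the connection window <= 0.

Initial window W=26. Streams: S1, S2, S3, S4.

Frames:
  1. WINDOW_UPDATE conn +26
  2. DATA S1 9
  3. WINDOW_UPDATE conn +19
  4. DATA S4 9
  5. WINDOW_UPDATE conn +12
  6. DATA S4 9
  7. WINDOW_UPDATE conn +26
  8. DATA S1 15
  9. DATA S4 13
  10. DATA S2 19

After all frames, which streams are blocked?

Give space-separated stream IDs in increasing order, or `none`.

Op 1: conn=52 S1=26 S2=26 S3=26 S4=26 blocked=[]
Op 2: conn=43 S1=17 S2=26 S3=26 S4=26 blocked=[]
Op 3: conn=62 S1=17 S2=26 S3=26 S4=26 blocked=[]
Op 4: conn=53 S1=17 S2=26 S3=26 S4=17 blocked=[]
Op 5: conn=65 S1=17 S2=26 S3=26 S4=17 blocked=[]
Op 6: conn=56 S1=17 S2=26 S3=26 S4=8 blocked=[]
Op 7: conn=82 S1=17 S2=26 S3=26 S4=8 blocked=[]
Op 8: conn=67 S1=2 S2=26 S3=26 S4=8 blocked=[]
Op 9: conn=54 S1=2 S2=26 S3=26 S4=-5 blocked=[4]
Op 10: conn=35 S1=2 S2=7 S3=26 S4=-5 blocked=[4]

Answer: S4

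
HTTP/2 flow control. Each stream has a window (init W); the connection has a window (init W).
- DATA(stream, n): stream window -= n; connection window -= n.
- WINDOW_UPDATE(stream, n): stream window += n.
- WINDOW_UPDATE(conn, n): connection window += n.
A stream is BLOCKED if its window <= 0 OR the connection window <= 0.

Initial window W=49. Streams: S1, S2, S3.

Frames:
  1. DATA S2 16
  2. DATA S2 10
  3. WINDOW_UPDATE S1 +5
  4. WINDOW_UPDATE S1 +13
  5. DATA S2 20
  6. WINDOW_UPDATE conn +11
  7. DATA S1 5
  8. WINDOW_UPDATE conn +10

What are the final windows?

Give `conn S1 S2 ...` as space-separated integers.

Answer: 19 62 3 49

Derivation:
Op 1: conn=33 S1=49 S2=33 S3=49 blocked=[]
Op 2: conn=23 S1=49 S2=23 S3=49 blocked=[]
Op 3: conn=23 S1=54 S2=23 S3=49 blocked=[]
Op 4: conn=23 S1=67 S2=23 S3=49 blocked=[]
Op 5: conn=3 S1=67 S2=3 S3=49 blocked=[]
Op 6: conn=14 S1=67 S2=3 S3=49 blocked=[]
Op 7: conn=9 S1=62 S2=3 S3=49 blocked=[]
Op 8: conn=19 S1=62 S2=3 S3=49 blocked=[]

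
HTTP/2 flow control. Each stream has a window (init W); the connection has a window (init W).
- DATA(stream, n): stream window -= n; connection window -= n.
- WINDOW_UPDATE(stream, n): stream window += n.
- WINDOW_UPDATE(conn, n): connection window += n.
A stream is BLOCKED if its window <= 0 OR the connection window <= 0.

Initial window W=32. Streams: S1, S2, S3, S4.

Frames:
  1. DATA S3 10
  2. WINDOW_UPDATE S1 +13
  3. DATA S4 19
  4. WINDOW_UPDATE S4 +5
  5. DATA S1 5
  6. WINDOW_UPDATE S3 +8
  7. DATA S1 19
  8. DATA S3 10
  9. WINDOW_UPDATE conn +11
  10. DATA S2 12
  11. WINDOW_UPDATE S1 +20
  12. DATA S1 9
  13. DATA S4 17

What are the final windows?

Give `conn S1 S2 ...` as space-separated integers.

Answer: -58 32 20 20 1

Derivation:
Op 1: conn=22 S1=32 S2=32 S3=22 S4=32 blocked=[]
Op 2: conn=22 S1=45 S2=32 S3=22 S4=32 blocked=[]
Op 3: conn=3 S1=45 S2=32 S3=22 S4=13 blocked=[]
Op 4: conn=3 S1=45 S2=32 S3=22 S4=18 blocked=[]
Op 5: conn=-2 S1=40 S2=32 S3=22 S4=18 blocked=[1, 2, 3, 4]
Op 6: conn=-2 S1=40 S2=32 S3=30 S4=18 blocked=[1, 2, 3, 4]
Op 7: conn=-21 S1=21 S2=32 S3=30 S4=18 blocked=[1, 2, 3, 4]
Op 8: conn=-31 S1=21 S2=32 S3=20 S4=18 blocked=[1, 2, 3, 4]
Op 9: conn=-20 S1=21 S2=32 S3=20 S4=18 blocked=[1, 2, 3, 4]
Op 10: conn=-32 S1=21 S2=20 S3=20 S4=18 blocked=[1, 2, 3, 4]
Op 11: conn=-32 S1=41 S2=20 S3=20 S4=18 blocked=[1, 2, 3, 4]
Op 12: conn=-41 S1=32 S2=20 S3=20 S4=18 blocked=[1, 2, 3, 4]
Op 13: conn=-58 S1=32 S2=20 S3=20 S4=1 blocked=[1, 2, 3, 4]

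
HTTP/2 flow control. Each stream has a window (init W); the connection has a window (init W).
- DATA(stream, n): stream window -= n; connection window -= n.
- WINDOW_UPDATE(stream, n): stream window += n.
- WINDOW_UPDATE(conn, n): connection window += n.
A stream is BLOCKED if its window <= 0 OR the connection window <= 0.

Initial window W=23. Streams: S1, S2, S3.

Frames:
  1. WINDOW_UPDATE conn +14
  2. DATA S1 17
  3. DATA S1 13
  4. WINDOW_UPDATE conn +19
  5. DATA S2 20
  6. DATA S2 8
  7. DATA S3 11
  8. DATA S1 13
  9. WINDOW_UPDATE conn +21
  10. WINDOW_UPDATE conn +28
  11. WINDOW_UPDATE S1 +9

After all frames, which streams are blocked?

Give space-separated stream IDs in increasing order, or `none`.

Op 1: conn=37 S1=23 S2=23 S3=23 blocked=[]
Op 2: conn=20 S1=6 S2=23 S3=23 blocked=[]
Op 3: conn=7 S1=-7 S2=23 S3=23 blocked=[1]
Op 4: conn=26 S1=-7 S2=23 S3=23 blocked=[1]
Op 5: conn=6 S1=-7 S2=3 S3=23 blocked=[1]
Op 6: conn=-2 S1=-7 S2=-5 S3=23 blocked=[1, 2, 3]
Op 7: conn=-13 S1=-7 S2=-5 S3=12 blocked=[1, 2, 3]
Op 8: conn=-26 S1=-20 S2=-5 S3=12 blocked=[1, 2, 3]
Op 9: conn=-5 S1=-20 S2=-5 S3=12 blocked=[1, 2, 3]
Op 10: conn=23 S1=-20 S2=-5 S3=12 blocked=[1, 2]
Op 11: conn=23 S1=-11 S2=-5 S3=12 blocked=[1, 2]

Answer: S1 S2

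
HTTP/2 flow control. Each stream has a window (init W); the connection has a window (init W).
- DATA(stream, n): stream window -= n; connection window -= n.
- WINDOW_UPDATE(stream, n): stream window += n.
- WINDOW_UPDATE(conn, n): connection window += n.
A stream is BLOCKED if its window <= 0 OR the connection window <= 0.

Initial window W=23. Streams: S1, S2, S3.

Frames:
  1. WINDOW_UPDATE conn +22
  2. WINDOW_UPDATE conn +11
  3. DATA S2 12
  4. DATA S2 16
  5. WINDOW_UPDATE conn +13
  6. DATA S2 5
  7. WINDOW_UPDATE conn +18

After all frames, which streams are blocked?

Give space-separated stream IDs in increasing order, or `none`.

Op 1: conn=45 S1=23 S2=23 S3=23 blocked=[]
Op 2: conn=56 S1=23 S2=23 S3=23 blocked=[]
Op 3: conn=44 S1=23 S2=11 S3=23 blocked=[]
Op 4: conn=28 S1=23 S2=-5 S3=23 blocked=[2]
Op 5: conn=41 S1=23 S2=-5 S3=23 blocked=[2]
Op 6: conn=36 S1=23 S2=-10 S3=23 blocked=[2]
Op 7: conn=54 S1=23 S2=-10 S3=23 blocked=[2]

Answer: S2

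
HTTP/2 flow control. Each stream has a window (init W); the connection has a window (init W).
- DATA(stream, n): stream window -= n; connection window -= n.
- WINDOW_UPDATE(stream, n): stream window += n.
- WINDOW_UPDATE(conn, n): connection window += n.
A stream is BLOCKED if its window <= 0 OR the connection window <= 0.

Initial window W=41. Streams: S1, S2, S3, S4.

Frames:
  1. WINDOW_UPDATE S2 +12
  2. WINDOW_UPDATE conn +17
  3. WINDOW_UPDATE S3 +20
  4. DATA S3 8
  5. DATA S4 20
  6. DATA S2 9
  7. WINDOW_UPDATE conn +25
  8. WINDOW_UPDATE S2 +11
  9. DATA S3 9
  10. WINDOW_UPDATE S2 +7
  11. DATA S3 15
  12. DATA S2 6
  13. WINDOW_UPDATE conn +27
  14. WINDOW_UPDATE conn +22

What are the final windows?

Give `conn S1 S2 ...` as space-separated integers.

Answer: 65 41 56 29 21

Derivation:
Op 1: conn=41 S1=41 S2=53 S3=41 S4=41 blocked=[]
Op 2: conn=58 S1=41 S2=53 S3=41 S4=41 blocked=[]
Op 3: conn=58 S1=41 S2=53 S3=61 S4=41 blocked=[]
Op 4: conn=50 S1=41 S2=53 S3=53 S4=41 blocked=[]
Op 5: conn=30 S1=41 S2=53 S3=53 S4=21 blocked=[]
Op 6: conn=21 S1=41 S2=44 S3=53 S4=21 blocked=[]
Op 7: conn=46 S1=41 S2=44 S3=53 S4=21 blocked=[]
Op 8: conn=46 S1=41 S2=55 S3=53 S4=21 blocked=[]
Op 9: conn=37 S1=41 S2=55 S3=44 S4=21 blocked=[]
Op 10: conn=37 S1=41 S2=62 S3=44 S4=21 blocked=[]
Op 11: conn=22 S1=41 S2=62 S3=29 S4=21 blocked=[]
Op 12: conn=16 S1=41 S2=56 S3=29 S4=21 blocked=[]
Op 13: conn=43 S1=41 S2=56 S3=29 S4=21 blocked=[]
Op 14: conn=65 S1=41 S2=56 S3=29 S4=21 blocked=[]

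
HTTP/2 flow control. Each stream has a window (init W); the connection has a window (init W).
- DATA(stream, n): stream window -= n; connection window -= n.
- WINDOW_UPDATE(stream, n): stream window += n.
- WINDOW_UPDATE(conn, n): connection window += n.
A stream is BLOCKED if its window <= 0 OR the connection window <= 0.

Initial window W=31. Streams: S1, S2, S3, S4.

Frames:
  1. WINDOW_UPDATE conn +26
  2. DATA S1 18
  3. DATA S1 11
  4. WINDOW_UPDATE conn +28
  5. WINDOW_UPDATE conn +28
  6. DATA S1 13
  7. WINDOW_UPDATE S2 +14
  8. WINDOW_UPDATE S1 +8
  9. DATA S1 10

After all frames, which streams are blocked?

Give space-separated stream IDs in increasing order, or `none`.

Answer: S1

Derivation:
Op 1: conn=57 S1=31 S2=31 S3=31 S4=31 blocked=[]
Op 2: conn=39 S1=13 S2=31 S3=31 S4=31 blocked=[]
Op 3: conn=28 S1=2 S2=31 S3=31 S4=31 blocked=[]
Op 4: conn=56 S1=2 S2=31 S3=31 S4=31 blocked=[]
Op 5: conn=84 S1=2 S2=31 S3=31 S4=31 blocked=[]
Op 6: conn=71 S1=-11 S2=31 S3=31 S4=31 blocked=[1]
Op 7: conn=71 S1=-11 S2=45 S3=31 S4=31 blocked=[1]
Op 8: conn=71 S1=-3 S2=45 S3=31 S4=31 blocked=[1]
Op 9: conn=61 S1=-13 S2=45 S3=31 S4=31 blocked=[1]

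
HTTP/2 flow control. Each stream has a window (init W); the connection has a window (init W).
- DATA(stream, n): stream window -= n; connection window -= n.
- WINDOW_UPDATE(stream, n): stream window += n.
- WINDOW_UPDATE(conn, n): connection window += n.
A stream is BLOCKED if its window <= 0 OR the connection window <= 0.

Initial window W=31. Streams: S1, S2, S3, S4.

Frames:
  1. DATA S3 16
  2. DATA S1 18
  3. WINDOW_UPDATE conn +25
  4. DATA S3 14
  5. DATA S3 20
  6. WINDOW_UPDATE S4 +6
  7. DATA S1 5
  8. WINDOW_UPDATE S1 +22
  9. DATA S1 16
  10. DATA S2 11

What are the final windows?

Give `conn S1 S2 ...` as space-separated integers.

Op 1: conn=15 S1=31 S2=31 S3=15 S4=31 blocked=[]
Op 2: conn=-3 S1=13 S2=31 S3=15 S4=31 blocked=[1, 2, 3, 4]
Op 3: conn=22 S1=13 S2=31 S3=15 S4=31 blocked=[]
Op 4: conn=8 S1=13 S2=31 S3=1 S4=31 blocked=[]
Op 5: conn=-12 S1=13 S2=31 S3=-19 S4=31 blocked=[1, 2, 3, 4]
Op 6: conn=-12 S1=13 S2=31 S3=-19 S4=37 blocked=[1, 2, 3, 4]
Op 7: conn=-17 S1=8 S2=31 S3=-19 S4=37 blocked=[1, 2, 3, 4]
Op 8: conn=-17 S1=30 S2=31 S3=-19 S4=37 blocked=[1, 2, 3, 4]
Op 9: conn=-33 S1=14 S2=31 S3=-19 S4=37 blocked=[1, 2, 3, 4]
Op 10: conn=-44 S1=14 S2=20 S3=-19 S4=37 blocked=[1, 2, 3, 4]

Answer: -44 14 20 -19 37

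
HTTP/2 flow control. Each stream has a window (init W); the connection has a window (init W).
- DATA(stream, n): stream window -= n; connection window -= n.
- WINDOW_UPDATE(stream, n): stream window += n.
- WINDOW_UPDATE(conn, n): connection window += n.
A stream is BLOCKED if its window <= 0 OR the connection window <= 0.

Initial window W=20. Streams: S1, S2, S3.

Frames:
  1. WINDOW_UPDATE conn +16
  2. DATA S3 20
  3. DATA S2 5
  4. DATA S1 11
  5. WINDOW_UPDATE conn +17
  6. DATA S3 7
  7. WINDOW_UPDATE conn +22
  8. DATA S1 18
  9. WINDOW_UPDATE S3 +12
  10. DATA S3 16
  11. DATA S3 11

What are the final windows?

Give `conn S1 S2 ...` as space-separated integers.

Answer: -13 -9 15 -22

Derivation:
Op 1: conn=36 S1=20 S2=20 S3=20 blocked=[]
Op 2: conn=16 S1=20 S2=20 S3=0 blocked=[3]
Op 3: conn=11 S1=20 S2=15 S3=0 blocked=[3]
Op 4: conn=0 S1=9 S2=15 S3=0 blocked=[1, 2, 3]
Op 5: conn=17 S1=9 S2=15 S3=0 blocked=[3]
Op 6: conn=10 S1=9 S2=15 S3=-7 blocked=[3]
Op 7: conn=32 S1=9 S2=15 S3=-7 blocked=[3]
Op 8: conn=14 S1=-9 S2=15 S3=-7 blocked=[1, 3]
Op 9: conn=14 S1=-9 S2=15 S3=5 blocked=[1]
Op 10: conn=-2 S1=-9 S2=15 S3=-11 blocked=[1, 2, 3]
Op 11: conn=-13 S1=-9 S2=15 S3=-22 blocked=[1, 2, 3]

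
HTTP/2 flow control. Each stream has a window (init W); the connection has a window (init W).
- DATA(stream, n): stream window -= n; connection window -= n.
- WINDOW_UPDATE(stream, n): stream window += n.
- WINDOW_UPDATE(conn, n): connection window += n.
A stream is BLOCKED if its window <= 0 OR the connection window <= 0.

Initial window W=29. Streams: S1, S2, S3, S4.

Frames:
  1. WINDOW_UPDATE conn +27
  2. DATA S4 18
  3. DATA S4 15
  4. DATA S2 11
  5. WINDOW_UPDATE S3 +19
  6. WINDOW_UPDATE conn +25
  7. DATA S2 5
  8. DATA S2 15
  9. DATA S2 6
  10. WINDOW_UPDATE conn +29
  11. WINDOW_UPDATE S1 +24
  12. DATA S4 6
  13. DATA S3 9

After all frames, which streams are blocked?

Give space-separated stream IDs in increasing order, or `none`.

Answer: S2 S4

Derivation:
Op 1: conn=56 S1=29 S2=29 S3=29 S4=29 blocked=[]
Op 2: conn=38 S1=29 S2=29 S3=29 S4=11 blocked=[]
Op 3: conn=23 S1=29 S2=29 S3=29 S4=-4 blocked=[4]
Op 4: conn=12 S1=29 S2=18 S3=29 S4=-4 blocked=[4]
Op 5: conn=12 S1=29 S2=18 S3=48 S4=-4 blocked=[4]
Op 6: conn=37 S1=29 S2=18 S3=48 S4=-4 blocked=[4]
Op 7: conn=32 S1=29 S2=13 S3=48 S4=-4 blocked=[4]
Op 8: conn=17 S1=29 S2=-2 S3=48 S4=-4 blocked=[2, 4]
Op 9: conn=11 S1=29 S2=-8 S3=48 S4=-4 blocked=[2, 4]
Op 10: conn=40 S1=29 S2=-8 S3=48 S4=-4 blocked=[2, 4]
Op 11: conn=40 S1=53 S2=-8 S3=48 S4=-4 blocked=[2, 4]
Op 12: conn=34 S1=53 S2=-8 S3=48 S4=-10 blocked=[2, 4]
Op 13: conn=25 S1=53 S2=-8 S3=39 S4=-10 blocked=[2, 4]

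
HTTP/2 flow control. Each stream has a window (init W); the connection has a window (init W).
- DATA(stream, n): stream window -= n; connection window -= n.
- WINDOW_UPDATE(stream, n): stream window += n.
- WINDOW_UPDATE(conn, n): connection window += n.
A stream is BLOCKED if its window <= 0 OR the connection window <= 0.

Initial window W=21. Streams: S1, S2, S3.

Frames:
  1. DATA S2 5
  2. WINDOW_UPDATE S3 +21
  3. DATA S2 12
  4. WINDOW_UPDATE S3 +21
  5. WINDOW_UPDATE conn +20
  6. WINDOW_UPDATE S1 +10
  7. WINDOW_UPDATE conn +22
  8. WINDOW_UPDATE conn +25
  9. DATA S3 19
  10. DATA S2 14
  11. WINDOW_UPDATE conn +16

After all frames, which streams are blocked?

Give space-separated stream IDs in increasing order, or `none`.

Answer: S2

Derivation:
Op 1: conn=16 S1=21 S2=16 S3=21 blocked=[]
Op 2: conn=16 S1=21 S2=16 S3=42 blocked=[]
Op 3: conn=4 S1=21 S2=4 S3=42 blocked=[]
Op 4: conn=4 S1=21 S2=4 S3=63 blocked=[]
Op 5: conn=24 S1=21 S2=4 S3=63 blocked=[]
Op 6: conn=24 S1=31 S2=4 S3=63 blocked=[]
Op 7: conn=46 S1=31 S2=4 S3=63 blocked=[]
Op 8: conn=71 S1=31 S2=4 S3=63 blocked=[]
Op 9: conn=52 S1=31 S2=4 S3=44 blocked=[]
Op 10: conn=38 S1=31 S2=-10 S3=44 blocked=[2]
Op 11: conn=54 S1=31 S2=-10 S3=44 blocked=[2]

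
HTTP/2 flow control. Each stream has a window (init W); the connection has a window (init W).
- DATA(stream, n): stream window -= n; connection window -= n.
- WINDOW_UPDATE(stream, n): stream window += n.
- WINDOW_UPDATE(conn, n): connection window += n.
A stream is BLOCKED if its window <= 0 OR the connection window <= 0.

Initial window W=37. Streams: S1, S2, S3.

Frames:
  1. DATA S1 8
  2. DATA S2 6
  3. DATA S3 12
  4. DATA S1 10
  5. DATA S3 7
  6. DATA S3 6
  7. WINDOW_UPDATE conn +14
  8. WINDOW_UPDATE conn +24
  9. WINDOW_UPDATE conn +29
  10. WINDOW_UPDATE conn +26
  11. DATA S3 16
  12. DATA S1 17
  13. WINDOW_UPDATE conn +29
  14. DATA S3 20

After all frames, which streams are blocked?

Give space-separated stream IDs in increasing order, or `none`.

Answer: S3

Derivation:
Op 1: conn=29 S1=29 S2=37 S3=37 blocked=[]
Op 2: conn=23 S1=29 S2=31 S3=37 blocked=[]
Op 3: conn=11 S1=29 S2=31 S3=25 blocked=[]
Op 4: conn=1 S1=19 S2=31 S3=25 blocked=[]
Op 5: conn=-6 S1=19 S2=31 S3=18 blocked=[1, 2, 3]
Op 6: conn=-12 S1=19 S2=31 S3=12 blocked=[1, 2, 3]
Op 7: conn=2 S1=19 S2=31 S3=12 blocked=[]
Op 8: conn=26 S1=19 S2=31 S3=12 blocked=[]
Op 9: conn=55 S1=19 S2=31 S3=12 blocked=[]
Op 10: conn=81 S1=19 S2=31 S3=12 blocked=[]
Op 11: conn=65 S1=19 S2=31 S3=-4 blocked=[3]
Op 12: conn=48 S1=2 S2=31 S3=-4 blocked=[3]
Op 13: conn=77 S1=2 S2=31 S3=-4 blocked=[3]
Op 14: conn=57 S1=2 S2=31 S3=-24 blocked=[3]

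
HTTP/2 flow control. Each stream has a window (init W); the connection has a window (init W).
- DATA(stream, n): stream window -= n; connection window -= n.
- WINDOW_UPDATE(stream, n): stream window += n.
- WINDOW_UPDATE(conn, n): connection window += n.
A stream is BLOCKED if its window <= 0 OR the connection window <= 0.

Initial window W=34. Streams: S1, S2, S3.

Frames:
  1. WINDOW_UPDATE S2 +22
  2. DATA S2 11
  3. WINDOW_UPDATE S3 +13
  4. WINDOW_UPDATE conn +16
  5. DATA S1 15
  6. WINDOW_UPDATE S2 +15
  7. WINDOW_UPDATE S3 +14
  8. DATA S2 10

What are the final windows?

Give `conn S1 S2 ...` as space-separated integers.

Op 1: conn=34 S1=34 S2=56 S3=34 blocked=[]
Op 2: conn=23 S1=34 S2=45 S3=34 blocked=[]
Op 3: conn=23 S1=34 S2=45 S3=47 blocked=[]
Op 4: conn=39 S1=34 S2=45 S3=47 blocked=[]
Op 5: conn=24 S1=19 S2=45 S3=47 blocked=[]
Op 6: conn=24 S1=19 S2=60 S3=47 blocked=[]
Op 7: conn=24 S1=19 S2=60 S3=61 blocked=[]
Op 8: conn=14 S1=19 S2=50 S3=61 blocked=[]

Answer: 14 19 50 61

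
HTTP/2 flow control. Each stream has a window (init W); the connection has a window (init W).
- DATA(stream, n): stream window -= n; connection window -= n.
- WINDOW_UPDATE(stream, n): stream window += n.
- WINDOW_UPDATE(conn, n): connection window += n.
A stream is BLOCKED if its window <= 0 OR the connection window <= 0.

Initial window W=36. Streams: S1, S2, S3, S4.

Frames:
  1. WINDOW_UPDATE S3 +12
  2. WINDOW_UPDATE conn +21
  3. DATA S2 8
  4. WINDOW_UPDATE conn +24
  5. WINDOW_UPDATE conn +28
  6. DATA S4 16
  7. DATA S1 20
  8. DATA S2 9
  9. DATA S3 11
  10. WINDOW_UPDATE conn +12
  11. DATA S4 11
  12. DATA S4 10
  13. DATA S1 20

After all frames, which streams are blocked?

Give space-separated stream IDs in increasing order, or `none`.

Op 1: conn=36 S1=36 S2=36 S3=48 S4=36 blocked=[]
Op 2: conn=57 S1=36 S2=36 S3=48 S4=36 blocked=[]
Op 3: conn=49 S1=36 S2=28 S3=48 S4=36 blocked=[]
Op 4: conn=73 S1=36 S2=28 S3=48 S4=36 blocked=[]
Op 5: conn=101 S1=36 S2=28 S3=48 S4=36 blocked=[]
Op 6: conn=85 S1=36 S2=28 S3=48 S4=20 blocked=[]
Op 7: conn=65 S1=16 S2=28 S3=48 S4=20 blocked=[]
Op 8: conn=56 S1=16 S2=19 S3=48 S4=20 blocked=[]
Op 9: conn=45 S1=16 S2=19 S3=37 S4=20 blocked=[]
Op 10: conn=57 S1=16 S2=19 S3=37 S4=20 blocked=[]
Op 11: conn=46 S1=16 S2=19 S3=37 S4=9 blocked=[]
Op 12: conn=36 S1=16 S2=19 S3=37 S4=-1 blocked=[4]
Op 13: conn=16 S1=-4 S2=19 S3=37 S4=-1 blocked=[1, 4]

Answer: S1 S4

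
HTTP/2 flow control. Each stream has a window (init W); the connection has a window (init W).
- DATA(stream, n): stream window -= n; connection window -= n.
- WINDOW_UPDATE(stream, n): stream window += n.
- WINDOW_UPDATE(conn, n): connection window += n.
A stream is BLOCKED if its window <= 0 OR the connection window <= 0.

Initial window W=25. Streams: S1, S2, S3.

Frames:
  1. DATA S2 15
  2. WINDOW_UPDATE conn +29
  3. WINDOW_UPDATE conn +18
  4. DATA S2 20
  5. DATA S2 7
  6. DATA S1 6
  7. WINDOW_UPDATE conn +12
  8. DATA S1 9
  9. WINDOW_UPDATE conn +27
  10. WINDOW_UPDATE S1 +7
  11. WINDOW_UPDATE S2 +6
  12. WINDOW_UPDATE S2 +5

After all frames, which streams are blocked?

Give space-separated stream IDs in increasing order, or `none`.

Op 1: conn=10 S1=25 S2=10 S3=25 blocked=[]
Op 2: conn=39 S1=25 S2=10 S3=25 blocked=[]
Op 3: conn=57 S1=25 S2=10 S3=25 blocked=[]
Op 4: conn=37 S1=25 S2=-10 S3=25 blocked=[2]
Op 5: conn=30 S1=25 S2=-17 S3=25 blocked=[2]
Op 6: conn=24 S1=19 S2=-17 S3=25 blocked=[2]
Op 7: conn=36 S1=19 S2=-17 S3=25 blocked=[2]
Op 8: conn=27 S1=10 S2=-17 S3=25 blocked=[2]
Op 9: conn=54 S1=10 S2=-17 S3=25 blocked=[2]
Op 10: conn=54 S1=17 S2=-17 S3=25 blocked=[2]
Op 11: conn=54 S1=17 S2=-11 S3=25 blocked=[2]
Op 12: conn=54 S1=17 S2=-6 S3=25 blocked=[2]

Answer: S2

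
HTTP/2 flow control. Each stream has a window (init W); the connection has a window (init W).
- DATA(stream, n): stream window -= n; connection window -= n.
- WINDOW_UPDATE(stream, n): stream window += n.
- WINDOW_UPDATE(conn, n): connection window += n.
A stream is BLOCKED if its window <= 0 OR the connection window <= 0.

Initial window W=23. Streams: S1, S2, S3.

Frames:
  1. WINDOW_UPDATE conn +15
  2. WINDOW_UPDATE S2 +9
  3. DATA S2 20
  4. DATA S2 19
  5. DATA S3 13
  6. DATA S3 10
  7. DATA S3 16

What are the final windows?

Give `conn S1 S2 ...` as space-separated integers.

Answer: -40 23 -7 -16

Derivation:
Op 1: conn=38 S1=23 S2=23 S3=23 blocked=[]
Op 2: conn=38 S1=23 S2=32 S3=23 blocked=[]
Op 3: conn=18 S1=23 S2=12 S3=23 blocked=[]
Op 4: conn=-1 S1=23 S2=-7 S3=23 blocked=[1, 2, 3]
Op 5: conn=-14 S1=23 S2=-7 S3=10 blocked=[1, 2, 3]
Op 6: conn=-24 S1=23 S2=-7 S3=0 blocked=[1, 2, 3]
Op 7: conn=-40 S1=23 S2=-7 S3=-16 blocked=[1, 2, 3]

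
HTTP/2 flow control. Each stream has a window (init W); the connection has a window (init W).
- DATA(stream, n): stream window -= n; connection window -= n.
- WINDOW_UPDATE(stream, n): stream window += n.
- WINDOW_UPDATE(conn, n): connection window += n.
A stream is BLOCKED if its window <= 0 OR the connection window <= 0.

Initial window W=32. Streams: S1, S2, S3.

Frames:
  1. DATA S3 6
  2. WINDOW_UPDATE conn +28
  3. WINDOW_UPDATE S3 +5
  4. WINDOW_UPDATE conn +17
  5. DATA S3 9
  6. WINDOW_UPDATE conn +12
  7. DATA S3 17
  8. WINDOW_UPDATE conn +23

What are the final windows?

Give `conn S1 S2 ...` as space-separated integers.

Op 1: conn=26 S1=32 S2=32 S3=26 blocked=[]
Op 2: conn=54 S1=32 S2=32 S3=26 blocked=[]
Op 3: conn=54 S1=32 S2=32 S3=31 blocked=[]
Op 4: conn=71 S1=32 S2=32 S3=31 blocked=[]
Op 5: conn=62 S1=32 S2=32 S3=22 blocked=[]
Op 6: conn=74 S1=32 S2=32 S3=22 blocked=[]
Op 7: conn=57 S1=32 S2=32 S3=5 blocked=[]
Op 8: conn=80 S1=32 S2=32 S3=5 blocked=[]

Answer: 80 32 32 5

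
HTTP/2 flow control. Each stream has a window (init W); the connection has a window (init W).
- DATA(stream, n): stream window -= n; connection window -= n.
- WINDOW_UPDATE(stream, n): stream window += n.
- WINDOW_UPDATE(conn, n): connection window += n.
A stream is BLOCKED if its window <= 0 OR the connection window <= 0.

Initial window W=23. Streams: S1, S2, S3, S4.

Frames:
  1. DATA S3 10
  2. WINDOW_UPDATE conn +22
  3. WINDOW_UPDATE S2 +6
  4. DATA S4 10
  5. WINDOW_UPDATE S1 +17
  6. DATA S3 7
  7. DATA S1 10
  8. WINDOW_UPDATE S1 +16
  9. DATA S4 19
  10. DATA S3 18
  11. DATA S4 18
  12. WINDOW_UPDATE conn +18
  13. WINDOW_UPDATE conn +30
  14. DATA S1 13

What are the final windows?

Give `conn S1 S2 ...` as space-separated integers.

Answer: -12 33 29 -12 -24

Derivation:
Op 1: conn=13 S1=23 S2=23 S3=13 S4=23 blocked=[]
Op 2: conn=35 S1=23 S2=23 S3=13 S4=23 blocked=[]
Op 3: conn=35 S1=23 S2=29 S3=13 S4=23 blocked=[]
Op 4: conn=25 S1=23 S2=29 S3=13 S4=13 blocked=[]
Op 5: conn=25 S1=40 S2=29 S3=13 S4=13 blocked=[]
Op 6: conn=18 S1=40 S2=29 S3=6 S4=13 blocked=[]
Op 7: conn=8 S1=30 S2=29 S3=6 S4=13 blocked=[]
Op 8: conn=8 S1=46 S2=29 S3=6 S4=13 blocked=[]
Op 9: conn=-11 S1=46 S2=29 S3=6 S4=-6 blocked=[1, 2, 3, 4]
Op 10: conn=-29 S1=46 S2=29 S3=-12 S4=-6 blocked=[1, 2, 3, 4]
Op 11: conn=-47 S1=46 S2=29 S3=-12 S4=-24 blocked=[1, 2, 3, 4]
Op 12: conn=-29 S1=46 S2=29 S3=-12 S4=-24 blocked=[1, 2, 3, 4]
Op 13: conn=1 S1=46 S2=29 S3=-12 S4=-24 blocked=[3, 4]
Op 14: conn=-12 S1=33 S2=29 S3=-12 S4=-24 blocked=[1, 2, 3, 4]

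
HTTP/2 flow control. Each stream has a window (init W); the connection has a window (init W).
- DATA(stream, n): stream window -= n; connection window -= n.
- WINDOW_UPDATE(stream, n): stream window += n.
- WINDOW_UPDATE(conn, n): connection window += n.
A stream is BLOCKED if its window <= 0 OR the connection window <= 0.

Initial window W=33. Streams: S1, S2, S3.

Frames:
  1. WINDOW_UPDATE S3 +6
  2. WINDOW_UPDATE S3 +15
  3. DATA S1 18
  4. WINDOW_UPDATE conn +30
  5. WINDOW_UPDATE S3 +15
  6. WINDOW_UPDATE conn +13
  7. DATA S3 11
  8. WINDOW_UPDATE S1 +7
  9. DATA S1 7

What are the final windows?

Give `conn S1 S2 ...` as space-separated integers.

Answer: 40 15 33 58

Derivation:
Op 1: conn=33 S1=33 S2=33 S3=39 blocked=[]
Op 2: conn=33 S1=33 S2=33 S3=54 blocked=[]
Op 3: conn=15 S1=15 S2=33 S3=54 blocked=[]
Op 4: conn=45 S1=15 S2=33 S3=54 blocked=[]
Op 5: conn=45 S1=15 S2=33 S3=69 blocked=[]
Op 6: conn=58 S1=15 S2=33 S3=69 blocked=[]
Op 7: conn=47 S1=15 S2=33 S3=58 blocked=[]
Op 8: conn=47 S1=22 S2=33 S3=58 blocked=[]
Op 9: conn=40 S1=15 S2=33 S3=58 blocked=[]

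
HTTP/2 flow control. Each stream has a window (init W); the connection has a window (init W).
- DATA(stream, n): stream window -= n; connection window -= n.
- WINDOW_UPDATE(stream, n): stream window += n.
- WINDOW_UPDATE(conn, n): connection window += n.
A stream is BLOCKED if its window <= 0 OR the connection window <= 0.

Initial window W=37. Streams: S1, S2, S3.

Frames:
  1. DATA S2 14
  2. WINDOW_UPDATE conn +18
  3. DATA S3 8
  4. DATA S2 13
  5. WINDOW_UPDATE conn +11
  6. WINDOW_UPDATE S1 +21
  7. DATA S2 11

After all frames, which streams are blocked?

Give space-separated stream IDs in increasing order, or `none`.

Answer: S2

Derivation:
Op 1: conn=23 S1=37 S2=23 S3=37 blocked=[]
Op 2: conn=41 S1=37 S2=23 S3=37 blocked=[]
Op 3: conn=33 S1=37 S2=23 S3=29 blocked=[]
Op 4: conn=20 S1=37 S2=10 S3=29 blocked=[]
Op 5: conn=31 S1=37 S2=10 S3=29 blocked=[]
Op 6: conn=31 S1=58 S2=10 S3=29 blocked=[]
Op 7: conn=20 S1=58 S2=-1 S3=29 blocked=[2]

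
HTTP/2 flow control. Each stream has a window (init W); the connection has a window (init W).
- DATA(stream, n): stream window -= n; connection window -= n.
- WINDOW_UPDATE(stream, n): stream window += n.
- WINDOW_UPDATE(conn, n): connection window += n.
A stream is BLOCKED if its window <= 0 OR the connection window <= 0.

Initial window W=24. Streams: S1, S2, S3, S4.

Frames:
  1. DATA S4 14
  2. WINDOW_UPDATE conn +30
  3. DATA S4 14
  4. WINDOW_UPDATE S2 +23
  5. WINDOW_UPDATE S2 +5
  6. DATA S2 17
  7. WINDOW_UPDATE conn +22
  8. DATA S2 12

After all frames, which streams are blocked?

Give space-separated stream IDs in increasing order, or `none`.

Op 1: conn=10 S1=24 S2=24 S3=24 S4=10 blocked=[]
Op 2: conn=40 S1=24 S2=24 S3=24 S4=10 blocked=[]
Op 3: conn=26 S1=24 S2=24 S3=24 S4=-4 blocked=[4]
Op 4: conn=26 S1=24 S2=47 S3=24 S4=-4 blocked=[4]
Op 5: conn=26 S1=24 S2=52 S3=24 S4=-4 blocked=[4]
Op 6: conn=9 S1=24 S2=35 S3=24 S4=-4 blocked=[4]
Op 7: conn=31 S1=24 S2=35 S3=24 S4=-4 blocked=[4]
Op 8: conn=19 S1=24 S2=23 S3=24 S4=-4 blocked=[4]

Answer: S4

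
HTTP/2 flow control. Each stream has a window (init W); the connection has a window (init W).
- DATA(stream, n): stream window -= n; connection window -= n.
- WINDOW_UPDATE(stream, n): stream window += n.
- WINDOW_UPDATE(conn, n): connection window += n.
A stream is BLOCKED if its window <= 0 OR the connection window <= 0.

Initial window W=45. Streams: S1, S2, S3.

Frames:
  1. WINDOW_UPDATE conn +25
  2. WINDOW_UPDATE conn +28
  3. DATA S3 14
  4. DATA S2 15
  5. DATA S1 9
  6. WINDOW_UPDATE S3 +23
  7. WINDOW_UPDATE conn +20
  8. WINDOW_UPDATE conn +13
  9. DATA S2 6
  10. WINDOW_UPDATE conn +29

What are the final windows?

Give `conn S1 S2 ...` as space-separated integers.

Answer: 116 36 24 54

Derivation:
Op 1: conn=70 S1=45 S2=45 S3=45 blocked=[]
Op 2: conn=98 S1=45 S2=45 S3=45 blocked=[]
Op 3: conn=84 S1=45 S2=45 S3=31 blocked=[]
Op 4: conn=69 S1=45 S2=30 S3=31 blocked=[]
Op 5: conn=60 S1=36 S2=30 S3=31 blocked=[]
Op 6: conn=60 S1=36 S2=30 S3=54 blocked=[]
Op 7: conn=80 S1=36 S2=30 S3=54 blocked=[]
Op 8: conn=93 S1=36 S2=30 S3=54 blocked=[]
Op 9: conn=87 S1=36 S2=24 S3=54 blocked=[]
Op 10: conn=116 S1=36 S2=24 S3=54 blocked=[]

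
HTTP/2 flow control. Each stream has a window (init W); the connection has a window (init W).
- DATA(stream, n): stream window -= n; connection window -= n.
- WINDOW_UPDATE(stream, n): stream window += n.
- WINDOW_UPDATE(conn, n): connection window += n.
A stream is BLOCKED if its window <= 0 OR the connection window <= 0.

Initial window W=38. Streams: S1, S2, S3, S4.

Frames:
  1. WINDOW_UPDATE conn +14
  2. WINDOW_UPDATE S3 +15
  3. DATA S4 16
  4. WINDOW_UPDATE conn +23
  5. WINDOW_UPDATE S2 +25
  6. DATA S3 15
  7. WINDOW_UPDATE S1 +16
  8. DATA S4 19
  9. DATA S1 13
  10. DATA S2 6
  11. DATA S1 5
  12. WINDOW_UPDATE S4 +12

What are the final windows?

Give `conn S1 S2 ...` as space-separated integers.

Op 1: conn=52 S1=38 S2=38 S3=38 S4=38 blocked=[]
Op 2: conn=52 S1=38 S2=38 S3=53 S4=38 blocked=[]
Op 3: conn=36 S1=38 S2=38 S3=53 S4=22 blocked=[]
Op 4: conn=59 S1=38 S2=38 S3=53 S4=22 blocked=[]
Op 5: conn=59 S1=38 S2=63 S3=53 S4=22 blocked=[]
Op 6: conn=44 S1=38 S2=63 S3=38 S4=22 blocked=[]
Op 7: conn=44 S1=54 S2=63 S3=38 S4=22 blocked=[]
Op 8: conn=25 S1=54 S2=63 S3=38 S4=3 blocked=[]
Op 9: conn=12 S1=41 S2=63 S3=38 S4=3 blocked=[]
Op 10: conn=6 S1=41 S2=57 S3=38 S4=3 blocked=[]
Op 11: conn=1 S1=36 S2=57 S3=38 S4=3 blocked=[]
Op 12: conn=1 S1=36 S2=57 S3=38 S4=15 blocked=[]

Answer: 1 36 57 38 15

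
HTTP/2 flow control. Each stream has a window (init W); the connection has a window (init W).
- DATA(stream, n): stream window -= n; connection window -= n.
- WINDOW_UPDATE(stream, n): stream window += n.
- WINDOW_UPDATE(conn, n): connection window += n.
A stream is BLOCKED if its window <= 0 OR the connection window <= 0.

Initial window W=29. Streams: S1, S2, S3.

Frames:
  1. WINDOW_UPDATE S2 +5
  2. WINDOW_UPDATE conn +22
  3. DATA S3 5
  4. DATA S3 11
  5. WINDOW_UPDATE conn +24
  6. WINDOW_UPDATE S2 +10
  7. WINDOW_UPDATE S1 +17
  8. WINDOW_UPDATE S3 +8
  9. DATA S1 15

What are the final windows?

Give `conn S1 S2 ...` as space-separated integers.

Op 1: conn=29 S1=29 S2=34 S3=29 blocked=[]
Op 2: conn=51 S1=29 S2=34 S3=29 blocked=[]
Op 3: conn=46 S1=29 S2=34 S3=24 blocked=[]
Op 4: conn=35 S1=29 S2=34 S3=13 blocked=[]
Op 5: conn=59 S1=29 S2=34 S3=13 blocked=[]
Op 6: conn=59 S1=29 S2=44 S3=13 blocked=[]
Op 7: conn=59 S1=46 S2=44 S3=13 blocked=[]
Op 8: conn=59 S1=46 S2=44 S3=21 blocked=[]
Op 9: conn=44 S1=31 S2=44 S3=21 blocked=[]

Answer: 44 31 44 21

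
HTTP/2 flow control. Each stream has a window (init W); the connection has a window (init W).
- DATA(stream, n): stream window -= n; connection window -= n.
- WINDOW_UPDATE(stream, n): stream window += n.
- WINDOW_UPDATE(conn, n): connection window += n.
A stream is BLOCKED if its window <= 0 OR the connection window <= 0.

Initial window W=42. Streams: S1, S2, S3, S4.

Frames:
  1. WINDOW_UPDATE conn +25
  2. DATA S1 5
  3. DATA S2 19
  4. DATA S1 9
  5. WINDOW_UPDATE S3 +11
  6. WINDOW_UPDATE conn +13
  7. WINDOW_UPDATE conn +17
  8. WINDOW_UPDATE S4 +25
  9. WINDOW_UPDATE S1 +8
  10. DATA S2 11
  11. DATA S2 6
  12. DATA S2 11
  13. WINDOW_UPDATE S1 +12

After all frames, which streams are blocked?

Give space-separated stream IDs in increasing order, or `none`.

Answer: S2

Derivation:
Op 1: conn=67 S1=42 S2=42 S3=42 S4=42 blocked=[]
Op 2: conn=62 S1=37 S2=42 S3=42 S4=42 blocked=[]
Op 3: conn=43 S1=37 S2=23 S3=42 S4=42 blocked=[]
Op 4: conn=34 S1=28 S2=23 S3=42 S4=42 blocked=[]
Op 5: conn=34 S1=28 S2=23 S3=53 S4=42 blocked=[]
Op 6: conn=47 S1=28 S2=23 S3=53 S4=42 blocked=[]
Op 7: conn=64 S1=28 S2=23 S3=53 S4=42 blocked=[]
Op 8: conn=64 S1=28 S2=23 S3=53 S4=67 blocked=[]
Op 9: conn=64 S1=36 S2=23 S3=53 S4=67 blocked=[]
Op 10: conn=53 S1=36 S2=12 S3=53 S4=67 blocked=[]
Op 11: conn=47 S1=36 S2=6 S3=53 S4=67 blocked=[]
Op 12: conn=36 S1=36 S2=-5 S3=53 S4=67 blocked=[2]
Op 13: conn=36 S1=48 S2=-5 S3=53 S4=67 blocked=[2]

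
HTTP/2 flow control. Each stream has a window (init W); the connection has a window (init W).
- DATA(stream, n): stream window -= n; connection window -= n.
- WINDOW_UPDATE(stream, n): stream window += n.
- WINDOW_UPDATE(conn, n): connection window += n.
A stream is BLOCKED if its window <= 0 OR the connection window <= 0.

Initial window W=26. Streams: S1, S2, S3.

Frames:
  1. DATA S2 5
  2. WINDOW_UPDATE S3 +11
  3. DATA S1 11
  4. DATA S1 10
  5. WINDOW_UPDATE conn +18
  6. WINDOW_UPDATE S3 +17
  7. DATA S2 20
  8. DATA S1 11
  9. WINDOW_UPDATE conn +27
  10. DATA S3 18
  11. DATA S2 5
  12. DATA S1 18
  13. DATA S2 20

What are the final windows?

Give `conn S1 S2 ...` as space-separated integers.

Answer: -47 -24 -24 36

Derivation:
Op 1: conn=21 S1=26 S2=21 S3=26 blocked=[]
Op 2: conn=21 S1=26 S2=21 S3=37 blocked=[]
Op 3: conn=10 S1=15 S2=21 S3=37 blocked=[]
Op 4: conn=0 S1=5 S2=21 S3=37 blocked=[1, 2, 3]
Op 5: conn=18 S1=5 S2=21 S3=37 blocked=[]
Op 6: conn=18 S1=5 S2=21 S3=54 blocked=[]
Op 7: conn=-2 S1=5 S2=1 S3=54 blocked=[1, 2, 3]
Op 8: conn=-13 S1=-6 S2=1 S3=54 blocked=[1, 2, 3]
Op 9: conn=14 S1=-6 S2=1 S3=54 blocked=[1]
Op 10: conn=-4 S1=-6 S2=1 S3=36 blocked=[1, 2, 3]
Op 11: conn=-9 S1=-6 S2=-4 S3=36 blocked=[1, 2, 3]
Op 12: conn=-27 S1=-24 S2=-4 S3=36 blocked=[1, 2, 3]
Op 13: conn=-47 S1=-24 S2=-24 S3=36 blocked=[1, 2, 3]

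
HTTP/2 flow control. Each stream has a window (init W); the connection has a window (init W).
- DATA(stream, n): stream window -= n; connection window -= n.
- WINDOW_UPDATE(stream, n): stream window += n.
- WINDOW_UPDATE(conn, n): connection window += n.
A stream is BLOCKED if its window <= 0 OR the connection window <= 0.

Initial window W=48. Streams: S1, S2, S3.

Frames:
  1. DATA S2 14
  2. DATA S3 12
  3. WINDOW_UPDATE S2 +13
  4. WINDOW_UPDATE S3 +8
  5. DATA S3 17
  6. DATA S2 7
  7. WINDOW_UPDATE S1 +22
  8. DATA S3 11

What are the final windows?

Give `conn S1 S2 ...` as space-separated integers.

Answer: -13 70 40 16

Derivation:
Op 1: conn=34 S1=48 S2=34 S3=48 blocked=[]
Op 2: conn=22 S1=48 S2=34 S3=36 blocked=[]
Op 3: conn=22 S1=48 S2=47 S3=36 blocked=[]
Op 4: conn=22 S1=48 S2=47 S3=44 blocked=[]
Op 5: conn=5 S1=48 S2=47 S3=27 blocked=[]
Op 6: conn=-2 S1=48 S2=40 S3=27 blocked=[1, 2, 3]
Op 7: conn=-2 S1=70 S2=40 S3=27 blocked=[1, 2, 3]
Op 8: conn=-13 S1=70 S2=40 S3=16 blocked=[1, 2, 3]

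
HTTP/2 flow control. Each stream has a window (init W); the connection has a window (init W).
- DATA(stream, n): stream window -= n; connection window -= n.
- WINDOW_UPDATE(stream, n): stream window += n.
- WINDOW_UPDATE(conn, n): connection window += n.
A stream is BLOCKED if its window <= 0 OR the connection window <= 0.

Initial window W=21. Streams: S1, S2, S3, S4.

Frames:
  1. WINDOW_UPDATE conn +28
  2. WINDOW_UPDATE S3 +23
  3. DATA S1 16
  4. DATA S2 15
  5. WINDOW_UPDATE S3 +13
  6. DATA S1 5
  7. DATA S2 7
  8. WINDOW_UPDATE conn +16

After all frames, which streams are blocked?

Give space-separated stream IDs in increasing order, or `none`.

Answer: S1 S2

Derivation:
Op 1: conn=49 S1=21 S2=21 S3=21 S4=21 blocked=[]
Op 2: conn=49 S1=21 S2=21 S3=44 S4=21 blocked=[]
Op 3: conn=33 S1=5 S2=21 S3=44 S4=21 blocked=[]
Op 4: conn=18 S1=5 S2=6 S3=44 S4=21 blocked=[]
Op 5: conn=18 S1=5 S2=6 S3=57 S4=21 blocked=[]
Op 6: conn=13 S1=0 S2=6 S3=57 S4=21 blocked=[1]
Op 7: conn=6 S1=0 S2=-1 S3=57 S4=21 blocked=[1, 2]
Op 8: conn=22 S1=0 S2=-1 S3=57 S4=21 blocked=[1, 2]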